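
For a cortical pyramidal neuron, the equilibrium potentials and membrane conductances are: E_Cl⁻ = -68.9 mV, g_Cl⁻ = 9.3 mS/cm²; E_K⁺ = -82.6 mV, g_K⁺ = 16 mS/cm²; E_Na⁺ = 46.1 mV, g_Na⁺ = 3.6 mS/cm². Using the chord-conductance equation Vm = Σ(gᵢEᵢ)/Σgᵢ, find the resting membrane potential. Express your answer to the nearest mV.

Σ gᵢEᵢ = 9.3·(-68.9) + 16·(-82.6) + 3.6·(46.1) = -1796.41
Σ gᵢ = 9.3 + 16 + 3.6 = 28.9
Vm = -1796.41 / 28.9 = -62.16 mV

-62 mV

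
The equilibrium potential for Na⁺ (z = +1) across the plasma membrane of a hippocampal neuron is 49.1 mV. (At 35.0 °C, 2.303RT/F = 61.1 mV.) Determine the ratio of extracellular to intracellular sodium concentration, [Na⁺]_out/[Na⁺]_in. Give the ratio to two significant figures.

log₁₀([out]/[in]) = E·z/(61.1) = 49.1 × 1 / 61.1 = 0.8036
[out]/[in] = 10^(0.8036) = 6.362

6.4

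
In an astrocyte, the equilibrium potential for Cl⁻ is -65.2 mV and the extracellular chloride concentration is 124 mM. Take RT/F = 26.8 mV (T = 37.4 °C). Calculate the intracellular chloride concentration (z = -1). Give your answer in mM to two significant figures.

Nernst: E = (26.8/-1) · ln([out]/[in]), so ln([out]/[in]) = -65.2 × -1 / 26.8 = 2.4328.
[out]/[in] = e^(2.4328) = 11.39.
[in] = 124 / 11.39 = 10.89 mM.

11 mM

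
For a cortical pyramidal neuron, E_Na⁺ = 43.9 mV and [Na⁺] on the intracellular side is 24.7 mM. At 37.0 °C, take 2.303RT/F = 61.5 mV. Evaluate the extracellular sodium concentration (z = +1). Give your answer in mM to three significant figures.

128 mM

Nernst: E = (61.5/1) · log₁₀([out]/[in]), so log₁₀([out]/[in]) = 43.9 × 1 / 61.5 = 0.7138.
[out]/[in] = 10^(0.7138) = 5.174.
[out] = 5.174 × 24.7 = 127.8 mM.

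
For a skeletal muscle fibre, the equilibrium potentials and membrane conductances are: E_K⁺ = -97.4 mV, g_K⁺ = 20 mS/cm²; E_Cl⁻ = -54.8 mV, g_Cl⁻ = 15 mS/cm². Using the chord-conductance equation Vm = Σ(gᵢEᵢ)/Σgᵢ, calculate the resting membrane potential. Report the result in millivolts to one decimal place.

-79.1 mV

Σ gᵢEᵢ = 20·(-97.4) + 15·(-54.8) = -2770.00
Σ gᵢ = 20 + 15 = 35
Vm = -2770.00 / 35 = -79.14 mV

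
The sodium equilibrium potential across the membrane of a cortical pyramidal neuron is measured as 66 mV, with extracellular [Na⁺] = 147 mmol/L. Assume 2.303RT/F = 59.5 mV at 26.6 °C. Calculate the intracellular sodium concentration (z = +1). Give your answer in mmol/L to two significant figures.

11 mmol/L

Nernst: E = (59.5/1) · log₁₀([out]/[in]), so log₁₀([out]/[in]) = 66.0 × 1 / 59.5 = 1.1092.
[out]/[in] = 10^(1.1092) = 12.86.
[in] = 147 / 12.86 = 11.43 mmol/L.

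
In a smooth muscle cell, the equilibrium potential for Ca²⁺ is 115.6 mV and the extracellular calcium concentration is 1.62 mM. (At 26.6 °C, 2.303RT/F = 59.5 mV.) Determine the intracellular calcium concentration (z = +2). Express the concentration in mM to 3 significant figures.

0.000211 mM

Nernst: E = (59.5/2) · log₁₀([out]/[in]), so log₁₀([out]/[in]) = 115.6 × 2 / 59.5 = 3.8857.
[out]/[in] = 10^(3.8857) = 7686.
[in] = 1.62 / 7686 = 0.0002108 mM.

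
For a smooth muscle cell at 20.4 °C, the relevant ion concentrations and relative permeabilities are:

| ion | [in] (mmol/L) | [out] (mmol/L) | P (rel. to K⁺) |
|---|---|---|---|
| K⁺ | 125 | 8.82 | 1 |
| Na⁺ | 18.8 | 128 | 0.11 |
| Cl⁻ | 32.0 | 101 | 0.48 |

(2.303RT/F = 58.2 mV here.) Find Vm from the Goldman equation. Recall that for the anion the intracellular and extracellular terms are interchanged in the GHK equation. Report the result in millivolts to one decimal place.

Vm = 58.2 · log₁₀[(Σ P·[cation]ₒ + Σ P·[anion]ᵢ) / (Σ P·[cation]ᵢ + Σ P·[anion]ₒ)]
Numerator = 1×8.82 + 0.11×128 + 0.48×32.0 = 38.26
Denominator = 1×125 + 0.11×18.8 + 0.48×101 = 175.5
Vm = 58.2 · log₁₀(0.21795) = 58.2 × (-0.6617) = -38.51 mV

-38.5 mV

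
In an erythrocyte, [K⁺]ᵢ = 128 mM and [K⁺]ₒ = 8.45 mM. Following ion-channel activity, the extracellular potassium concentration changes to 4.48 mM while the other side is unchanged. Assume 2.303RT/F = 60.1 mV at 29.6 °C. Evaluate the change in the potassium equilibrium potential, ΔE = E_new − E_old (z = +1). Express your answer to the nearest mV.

E_old = (60.1/1)·log₁₀(8.45/128) = -70.94 mV
E_new = (60.1/1)·log₁₀(4.48/128) = -87.50 mV
ΔE = -87.50 − (-70.94) = -16.56 mV

-17 mV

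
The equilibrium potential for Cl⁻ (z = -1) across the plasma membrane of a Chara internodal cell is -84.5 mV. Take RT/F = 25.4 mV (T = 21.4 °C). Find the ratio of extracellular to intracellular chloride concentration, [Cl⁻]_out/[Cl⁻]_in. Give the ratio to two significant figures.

28

ln([out]/[in]) = E·z/(25.4) = -84.5 × -1 / 25.4 = 3.3268
[out]/[in] = e^(3.3268) = 27.85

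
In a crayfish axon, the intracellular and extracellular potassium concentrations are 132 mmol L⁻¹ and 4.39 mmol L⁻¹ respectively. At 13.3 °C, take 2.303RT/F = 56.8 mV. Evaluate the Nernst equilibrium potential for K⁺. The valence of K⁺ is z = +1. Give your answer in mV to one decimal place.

E = (56.8/z) · log₁₀([K⁺]_out/[K⁺]_in) with z = +1.
= (56.8/1) · log₁₀(4.39/132) = 56.80 · log₁₀(0.03326)
= 56.80 · (-1.4781) = -83.96 mV

-84.0 mV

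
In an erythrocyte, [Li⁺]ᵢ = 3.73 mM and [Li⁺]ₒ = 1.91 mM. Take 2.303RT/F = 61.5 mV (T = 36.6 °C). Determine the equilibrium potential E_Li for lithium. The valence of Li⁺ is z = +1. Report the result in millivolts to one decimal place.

E = (61.5/z) · log₁₀([Li⁺]_out/[Li⁺]_in) with z = +1.
= (61.5/1) · log₁₀(1.91/3.73) = 61.50 · log₁₀(0.5121)
= 61.50 · (-0.2907) = -17.88 mV

-17.9 mV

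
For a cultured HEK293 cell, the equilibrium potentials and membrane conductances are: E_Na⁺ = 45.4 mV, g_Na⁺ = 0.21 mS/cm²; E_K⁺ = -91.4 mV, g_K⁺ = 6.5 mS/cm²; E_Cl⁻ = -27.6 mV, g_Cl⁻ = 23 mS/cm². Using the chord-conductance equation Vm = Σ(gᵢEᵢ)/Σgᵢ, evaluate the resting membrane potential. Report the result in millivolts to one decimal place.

-41.0 mV

Σ gᵢEᵢ = 0.21·(45.4) + 6.5·(-91.4) + 23·(-27.6) = -1219.37
Σ gᵢ = 0.21 + 6.5 + 23 = 29.71
Vm = -1219.37 / 29.71 = -41.04 mV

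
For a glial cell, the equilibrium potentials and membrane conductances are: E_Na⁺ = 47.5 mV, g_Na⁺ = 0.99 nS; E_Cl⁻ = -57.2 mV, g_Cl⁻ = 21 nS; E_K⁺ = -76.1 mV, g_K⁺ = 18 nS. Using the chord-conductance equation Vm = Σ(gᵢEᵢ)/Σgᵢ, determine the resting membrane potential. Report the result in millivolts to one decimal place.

-63.1 mV

Σ gᵢEᵢ = 0.99·(47.5) + 21·(-57.2) + 18·(-76.1) = -2523.97
Σ gᵢ = 0.99 + 21 + 18 = 39.99
Vm = -2523.97 / 39.99 = -63.12 mV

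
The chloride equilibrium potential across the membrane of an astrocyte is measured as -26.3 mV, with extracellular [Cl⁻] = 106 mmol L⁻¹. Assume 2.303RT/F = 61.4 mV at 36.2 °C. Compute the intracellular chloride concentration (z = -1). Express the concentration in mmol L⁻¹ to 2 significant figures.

40 mmol L⁻¹

Nernst: E = (61.4/-1) · log₁₀([out]/[in]), so log₁₀([out]/[in]) = -26.3 × -1 / 61.4 = 0.4283.
[out]/[in] = 10^(0.4283) = 2.681.
[in] = 106 / 2.681 = 39.53 mmol L⁻¹.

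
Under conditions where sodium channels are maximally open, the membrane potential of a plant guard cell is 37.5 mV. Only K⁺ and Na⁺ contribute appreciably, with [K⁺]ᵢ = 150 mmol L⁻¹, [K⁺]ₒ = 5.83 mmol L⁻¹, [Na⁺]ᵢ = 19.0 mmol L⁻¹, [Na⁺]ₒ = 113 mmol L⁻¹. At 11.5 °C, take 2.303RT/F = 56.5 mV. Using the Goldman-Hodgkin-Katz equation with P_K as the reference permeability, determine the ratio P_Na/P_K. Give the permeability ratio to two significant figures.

Let α = P_Na/P_K. GHK: Vm = 56.5·log₁₀[(Kₒ + α·Naₒ)/(Kᵢ + α·Naᵢ)].
10^(Vm/56.5) = 10^(37.5/56.5) = 4.6102
So 4.6102·(Kᵢ + α·Naᵢ) = Kₒ + α·Naₒ → α = (4.6102·150.0 − 5.83) / (113.0 − 4.6102·19.0)
α = (691.5 − 5.83) / (113.0 − 87.59) = 685.7/25.41 = 26.99

27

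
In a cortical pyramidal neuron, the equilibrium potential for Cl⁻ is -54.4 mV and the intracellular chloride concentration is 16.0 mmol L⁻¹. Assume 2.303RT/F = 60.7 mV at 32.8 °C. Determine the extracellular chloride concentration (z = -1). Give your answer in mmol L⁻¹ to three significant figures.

126 mmol L⁻¹

Nernst: E = (60.7/-1) · log₁₀([out]/[in]), so log₁₀([out]/[in]) = -54.4 × -1 / 60.7 = 0.8962.
[out]/[in] = 10^(0.8962) = 7.874.
[out] = 7.874 × 16.0 = 126 mmol L⁻¹.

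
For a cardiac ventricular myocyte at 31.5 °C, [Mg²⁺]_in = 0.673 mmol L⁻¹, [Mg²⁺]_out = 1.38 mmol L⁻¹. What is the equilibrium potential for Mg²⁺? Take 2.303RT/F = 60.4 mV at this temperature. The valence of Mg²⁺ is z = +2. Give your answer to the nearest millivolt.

9 mV

E = (60.4/z) · log₁₀([Mg²⁺]_out/[Mg²⁺]_in) with z = +2.
= (60.4/2) · log₁₀(1.38/0.673) = 30.20 · log₁₀(2.051)
= 30.20 · (0.3119) = 9.42 mV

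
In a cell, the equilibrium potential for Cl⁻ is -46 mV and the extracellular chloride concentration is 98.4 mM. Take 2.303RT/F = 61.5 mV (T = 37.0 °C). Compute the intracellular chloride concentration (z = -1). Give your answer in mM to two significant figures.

Nernst: E = (61.5/-1) · log₁₀([out]/[in]), so log₁₀([out]/[in]) = -46.0 × -1 / 61.5 = 0.7480.
[out]/[in] = 10^(0.7480) = 5.597.
[in] = 98.4 / 5.597 = 17.58 mM.

18 mM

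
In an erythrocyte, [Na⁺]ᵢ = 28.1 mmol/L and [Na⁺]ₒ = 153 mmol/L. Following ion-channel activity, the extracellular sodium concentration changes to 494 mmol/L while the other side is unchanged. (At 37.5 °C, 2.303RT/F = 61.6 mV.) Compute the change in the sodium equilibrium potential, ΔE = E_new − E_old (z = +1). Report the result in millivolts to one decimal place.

E_old = (61.6/1)·log₁₀(153/28.1) = 45.34 mV
E_new = (61.6/1)·log₁₀(494/28.1) = 76.69 mV
ΔE = 76.69 − (45.34) = 31.36 mV

31.4 mV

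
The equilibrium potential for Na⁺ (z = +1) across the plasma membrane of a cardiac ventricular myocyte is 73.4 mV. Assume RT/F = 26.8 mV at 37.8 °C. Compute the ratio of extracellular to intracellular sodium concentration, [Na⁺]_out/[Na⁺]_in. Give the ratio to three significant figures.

15.5

ln([out]/[in]) = E·z/(26.8) = 73.4 × 1 / 26.8 = 2.7388
[out]/[in] = e^(2.7388) = 15.47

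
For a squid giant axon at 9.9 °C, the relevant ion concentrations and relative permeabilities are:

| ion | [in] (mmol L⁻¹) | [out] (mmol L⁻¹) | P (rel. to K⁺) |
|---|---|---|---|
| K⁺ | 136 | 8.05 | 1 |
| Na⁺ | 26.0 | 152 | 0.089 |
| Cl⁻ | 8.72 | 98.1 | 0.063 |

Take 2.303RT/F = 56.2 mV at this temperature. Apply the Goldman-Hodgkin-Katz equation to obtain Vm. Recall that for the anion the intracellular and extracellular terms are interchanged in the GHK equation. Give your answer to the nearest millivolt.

Vm = 56.2 · log₁₀[(Σ P·[cation]ₒ + Σ P·[anion]ᵢ) / (Σ P·[cation]ᵢ + Σ P·[anion]ₒ)]
Numerator = 1×8.05 + 0.089×152 + 0.063×8.72 = 22.13
Denominator = 1×136 + 0.089×26.0 + 0.063×98.1 = 144.5
Vm = 56.2 · log₁₀(0.15314) = 56.2 × (-0.8149) = -45.80 mV

-46 mV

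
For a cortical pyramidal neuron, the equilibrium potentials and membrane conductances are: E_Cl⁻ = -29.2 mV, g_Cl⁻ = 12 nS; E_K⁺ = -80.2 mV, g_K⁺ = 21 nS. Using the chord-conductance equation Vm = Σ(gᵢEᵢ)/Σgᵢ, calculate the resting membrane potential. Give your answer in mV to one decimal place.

Σ gᵢEᵢ = 12·(-29.2) + 21·(-80.2) = -2034.60
Σ gᵢ = 12 + 21 = 33
Vm = -2034.60 / 33 = -61.65 mV

-61.7 mV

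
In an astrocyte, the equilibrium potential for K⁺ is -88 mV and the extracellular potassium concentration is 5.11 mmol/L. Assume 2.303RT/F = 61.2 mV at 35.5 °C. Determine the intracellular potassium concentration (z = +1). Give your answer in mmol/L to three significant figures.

140 mmol/L

Nernst: E = (61.2/1) · log₁₀([out]/[in]), so log₁₀([out]/[in]) = -88.0 × 1 / 61.2 = -1.4379.
[out]/[in] = 10^(-1.4379) = 0.03648.
[in] = 5.11 / 0.03648 = 140.1 mmol/L.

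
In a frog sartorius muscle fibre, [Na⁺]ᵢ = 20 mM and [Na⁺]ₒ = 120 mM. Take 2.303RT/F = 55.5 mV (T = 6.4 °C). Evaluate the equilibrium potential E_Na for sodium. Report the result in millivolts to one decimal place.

E = (55.5/z) · log₁₀([Na⁺]_out/[Na⁺]_in) with z = +1.
= (55.5/1) · log₁₀(120/20) = 55.50 · log₁₀(6)
= 55.50 · (0.7782) = 43.19 mV

43.2 mV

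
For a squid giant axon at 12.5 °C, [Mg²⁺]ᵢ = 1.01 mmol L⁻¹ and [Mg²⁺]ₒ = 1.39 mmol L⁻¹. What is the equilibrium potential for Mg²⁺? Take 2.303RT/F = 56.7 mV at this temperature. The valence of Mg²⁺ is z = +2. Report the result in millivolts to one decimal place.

3.9 mV

E = (56.7/z) · log₁₀([Mg²⁺]_out/[Mg²⁺]_in) with z = +2.
= (56.7/2) · log₁₀(1.39/1.01) = 28.35 · log₁₀(1.376)
= 28.35 · (0.1387) = 3.93 mV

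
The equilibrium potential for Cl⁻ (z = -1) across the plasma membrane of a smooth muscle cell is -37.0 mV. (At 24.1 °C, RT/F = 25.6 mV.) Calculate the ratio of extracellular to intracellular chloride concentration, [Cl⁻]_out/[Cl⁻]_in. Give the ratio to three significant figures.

ln([out]/[in]) = E·z/(25.6) = -37.0 × -1 / 25.6 = 1.4453
[out]/[in] = e^(1.4453) = 4.243

4.24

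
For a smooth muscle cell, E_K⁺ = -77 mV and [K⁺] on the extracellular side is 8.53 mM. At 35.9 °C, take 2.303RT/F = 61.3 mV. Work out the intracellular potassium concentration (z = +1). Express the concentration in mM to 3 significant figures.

154 mM

Nernst: E = (61.3/1) · log₁₀([out]/[in]), so log₁₀([out]/[in]) = -77.0 × 1 / 61.3 = -1.2561.
[out]/[in] = 10^(-1.2561) = 0.05545.
[in] = 8.53 / 0.05545 = 153.8 mM.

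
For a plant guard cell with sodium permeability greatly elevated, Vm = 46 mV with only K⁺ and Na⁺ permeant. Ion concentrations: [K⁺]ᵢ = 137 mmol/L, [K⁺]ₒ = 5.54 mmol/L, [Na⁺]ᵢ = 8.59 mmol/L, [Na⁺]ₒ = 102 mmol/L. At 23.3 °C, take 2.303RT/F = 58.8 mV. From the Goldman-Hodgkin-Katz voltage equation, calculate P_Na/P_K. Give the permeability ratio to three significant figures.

Let α = P_Na/P_K. GHK: Vm = 58.8·log₁₀[(Kₒ + α·Naₒ)/(Kᵢ + α·Naᵢ)].
10^(Vm/58.8) = 10^(46.0/58.8) = 6.0578
So 6.0578·(Kᵢ + α·Naᵢ) = Kₒ + α·Naₒ → α = (6.0578·137.0 − 5.54) / (102.0 − 6.0578·8.59)
α = (829.9 − 5.54) / (102.0 − 52.04) = 824.4/49.96 = 16.5

16.5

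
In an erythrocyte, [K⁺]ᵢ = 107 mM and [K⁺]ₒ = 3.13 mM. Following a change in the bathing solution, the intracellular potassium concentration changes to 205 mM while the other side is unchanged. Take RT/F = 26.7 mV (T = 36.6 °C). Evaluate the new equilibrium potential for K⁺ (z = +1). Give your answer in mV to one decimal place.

After the shift: [K⁺]_out = 3.13, [K⁺]_in = 205 mM.
E_new = (26.7/1)·ln(3.13/205) = 26.70 · (-4.1820) = -111.66 mV

-111.7 mV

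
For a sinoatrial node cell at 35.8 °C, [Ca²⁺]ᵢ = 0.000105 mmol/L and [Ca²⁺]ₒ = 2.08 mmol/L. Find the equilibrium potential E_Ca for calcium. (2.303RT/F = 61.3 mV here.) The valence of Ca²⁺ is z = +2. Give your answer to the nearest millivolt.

E = (61.3/z) · log₁₀([Ca²⁺]_out/[Ca²⁺]_in) with z = +2.
= (61.3/2) · log₁₀(2.08/0.000105) = 30.65 · log₁₀(1.981e+04)
= 30.65 · (4.2969) = 131.70 mV

132 mV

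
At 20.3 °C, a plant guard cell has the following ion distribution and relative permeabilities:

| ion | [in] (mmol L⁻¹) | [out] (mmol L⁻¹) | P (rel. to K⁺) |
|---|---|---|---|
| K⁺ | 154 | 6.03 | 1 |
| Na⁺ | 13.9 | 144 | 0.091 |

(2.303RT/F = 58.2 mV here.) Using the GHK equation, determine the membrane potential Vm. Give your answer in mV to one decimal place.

Vm = 58.2 · log₁₀[(Σ P·[cation]ₒ + Σ P·[anion]ᵢ) / (Σ P·[cation]ᵢ + Σ P·[anion]ₒ)]
Numerator = 1×6.03 + 0.091×144 = 19.13
Denominator = 1×154 + 0.091×13.9 = 155.3
Vm = 58.2 · log₁₀(0.12323) = 58.2 × (-0.9093) = -52.92 mV

-52.9 mV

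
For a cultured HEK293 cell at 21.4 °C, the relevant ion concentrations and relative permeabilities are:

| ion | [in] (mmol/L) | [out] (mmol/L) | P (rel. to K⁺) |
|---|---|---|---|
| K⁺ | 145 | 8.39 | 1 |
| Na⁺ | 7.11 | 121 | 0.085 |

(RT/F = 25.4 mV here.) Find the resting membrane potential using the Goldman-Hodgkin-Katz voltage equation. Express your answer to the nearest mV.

Vm = 25.4 · ln[(Σ P·[cation]ₒ + Σ P·[anion]ᵢ) / (Σ P·[cation]ᵢ + Σ P·[anion]ₒ)]
Numerator = 1×8.39 + 0.085×121 = 18.68
Denominator = 1×145 + 0.085×7.11 = 145.6
Vm = 25.4 · ln(0.12826) = 25.4 × (-2.0537) = -52.16 mV

-52 mV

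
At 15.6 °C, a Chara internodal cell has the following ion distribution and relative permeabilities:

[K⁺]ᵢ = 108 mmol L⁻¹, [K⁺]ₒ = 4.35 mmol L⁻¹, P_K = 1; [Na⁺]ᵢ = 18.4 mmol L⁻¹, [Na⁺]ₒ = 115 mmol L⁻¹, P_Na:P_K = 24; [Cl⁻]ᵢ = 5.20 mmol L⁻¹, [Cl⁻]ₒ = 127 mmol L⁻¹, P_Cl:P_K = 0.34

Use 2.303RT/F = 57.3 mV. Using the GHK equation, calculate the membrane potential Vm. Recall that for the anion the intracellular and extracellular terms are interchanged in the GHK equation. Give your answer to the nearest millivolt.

38 mV

Vm = 57.3 · log₁₀[(Σ P·[cation]ₒ + Σ P·[anion]ᵢ) / (Σ P·[cation]ᵢ + Σ P·[anion]ₒ)]
Numerator = 1×4.35 + 24×115 + 0.34×5.20 = 2766
Denominator = 1×108 + 24×18.4 + 0.34×127 = 592.8
Vm = 57.3 · log₁₀(4.6663) = 57.3 × (0.6690) = 38.33 mV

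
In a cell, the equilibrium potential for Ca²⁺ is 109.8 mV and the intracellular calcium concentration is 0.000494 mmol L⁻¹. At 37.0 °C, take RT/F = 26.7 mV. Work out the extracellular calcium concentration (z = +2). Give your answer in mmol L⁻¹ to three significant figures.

1.84 mmol L⁻¹

Nernst: E = (26.7/2) · ln([out]/[in]), so ln([out]/[in]) = 109.8 × 2 / 26.7 = 8.2247.
[out]/[in] = e^(8.2247) = 3732.
[out] = 3732 × 0.000494 = 1.844 mmol L⁻¹.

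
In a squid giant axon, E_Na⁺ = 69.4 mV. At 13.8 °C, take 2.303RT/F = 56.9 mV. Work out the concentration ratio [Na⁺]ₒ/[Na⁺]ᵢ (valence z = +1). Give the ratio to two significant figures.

17

log₁₀([out]/[in]) = E·z/(56.9) = 69.4 × 1 / 56.9 = 1.2197
[out]/[in] = 10^(1.2197) = 16.58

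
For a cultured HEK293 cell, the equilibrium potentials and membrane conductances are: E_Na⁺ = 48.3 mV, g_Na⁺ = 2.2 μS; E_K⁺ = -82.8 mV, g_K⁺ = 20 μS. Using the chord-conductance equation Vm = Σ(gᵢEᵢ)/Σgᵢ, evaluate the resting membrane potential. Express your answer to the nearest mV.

-70 mV

Σ gᵢEᵢ = 2.2·(48.3) + 20·(-82.8) = -1549.74
Σ gᵢ = 2.2 + 20 = 22.2
Vm = -1549.74 / 22.2 = -69.81 mV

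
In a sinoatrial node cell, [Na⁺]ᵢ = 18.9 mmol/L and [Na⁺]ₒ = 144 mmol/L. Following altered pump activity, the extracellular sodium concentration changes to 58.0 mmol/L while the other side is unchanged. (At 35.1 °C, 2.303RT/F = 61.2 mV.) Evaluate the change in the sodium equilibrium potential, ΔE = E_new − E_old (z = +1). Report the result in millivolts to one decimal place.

E_old = (61.2/1)·log₁₀(144/18.9) = 53.97 mV
E_new = (61.2/1)·log₁₀(58.0/18.9) = 29.80 mV
ΔE = 29.80 − (53.97) = -24.17 mV

-24.2 mV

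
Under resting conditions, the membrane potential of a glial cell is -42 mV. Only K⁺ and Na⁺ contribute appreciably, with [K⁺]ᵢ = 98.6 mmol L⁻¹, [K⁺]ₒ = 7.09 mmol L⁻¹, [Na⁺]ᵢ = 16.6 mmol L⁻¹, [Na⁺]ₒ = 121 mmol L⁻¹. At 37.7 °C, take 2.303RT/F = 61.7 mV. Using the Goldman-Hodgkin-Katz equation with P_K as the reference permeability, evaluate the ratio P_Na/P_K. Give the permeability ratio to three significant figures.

Let α = P_Na/P_K. GHK: Vm = 61.7·log₁₀[(Kₒ + α·Naₒ)/(Kᵢ + α·Naᵢ)].
10^(Vm/61.7) = 10^(-42.0/61.7) = 0.20859
So 0.20859·(Kᵢ + α·Naᵢ) = Kₒ + α·Naₒ → α = (0.20859·98.6 − 7.09) / (121.0 − 0.20859·16.6)
α = (20.57 − 7.09) / (121.0 − 3.463) = 13.48/117.5 = 0.1147

0.115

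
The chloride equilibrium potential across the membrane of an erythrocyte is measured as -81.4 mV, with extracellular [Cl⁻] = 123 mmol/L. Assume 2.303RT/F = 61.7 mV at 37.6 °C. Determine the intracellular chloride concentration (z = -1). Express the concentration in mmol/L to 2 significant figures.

Nernst: E = (61.7/-1) · log₁₀([out]/[in]), so log₁₀([out]/[in]) = -81.4 × -1 / 61.7 = 1.3193.
[out]/[in] = 10^(1.3193) = 20.86.
[in] = 123 / 20.86 = 5.897 mmol/L.

5.9 mmol/L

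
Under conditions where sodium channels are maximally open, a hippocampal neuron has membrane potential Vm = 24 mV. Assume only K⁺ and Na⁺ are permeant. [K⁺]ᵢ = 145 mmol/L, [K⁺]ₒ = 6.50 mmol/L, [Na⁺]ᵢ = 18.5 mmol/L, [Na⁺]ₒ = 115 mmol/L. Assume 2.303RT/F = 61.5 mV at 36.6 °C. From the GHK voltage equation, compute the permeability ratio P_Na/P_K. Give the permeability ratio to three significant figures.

Let α = P_Na/P_K. GHK: Vm = 61.5·log₁₀[(Kₒ + α·Naₒ)/(Kᵢ + α·Naᵢ)].
10^(Vm/61.5) = 10^(24.0/61.5) = 2.4561
So 2.4561·(Kᵢ + α·Naᵢ) = Kₒ + α·Naₒ → α = (2.4561·145.0 − 6.5) / (115.0 − 2.4561·18.5)
α = (356.1 − 6.5) / (115.0 − 45.44) = 349.6/69.56 = 5.026

5.03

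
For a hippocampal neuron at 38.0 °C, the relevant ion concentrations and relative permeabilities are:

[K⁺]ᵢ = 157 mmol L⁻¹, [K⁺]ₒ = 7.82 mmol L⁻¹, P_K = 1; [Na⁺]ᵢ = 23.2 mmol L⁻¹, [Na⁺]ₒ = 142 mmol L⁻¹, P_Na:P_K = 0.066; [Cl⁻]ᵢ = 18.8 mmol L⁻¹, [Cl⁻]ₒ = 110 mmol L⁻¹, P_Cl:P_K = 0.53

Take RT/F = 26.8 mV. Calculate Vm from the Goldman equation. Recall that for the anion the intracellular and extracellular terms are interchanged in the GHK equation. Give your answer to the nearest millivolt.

-56 mV

Vm = 26.8 · ln[(Σ P·[cation]ₒ + Σ P·[anion]ᵢ) / (Σ P·[cation]ᵢ + Σ P·[anion]ₒ)]
Numerator = 1×7.82 + 0.066×142 + 0.53×18.8 = 27.16
Denominator = 1×157 + 0.066×23.2 + 0.53×110 = 216.8
Vm = 26.8 · ln(0.12524) = 26.8 × (-2.0775) = -55.68 mV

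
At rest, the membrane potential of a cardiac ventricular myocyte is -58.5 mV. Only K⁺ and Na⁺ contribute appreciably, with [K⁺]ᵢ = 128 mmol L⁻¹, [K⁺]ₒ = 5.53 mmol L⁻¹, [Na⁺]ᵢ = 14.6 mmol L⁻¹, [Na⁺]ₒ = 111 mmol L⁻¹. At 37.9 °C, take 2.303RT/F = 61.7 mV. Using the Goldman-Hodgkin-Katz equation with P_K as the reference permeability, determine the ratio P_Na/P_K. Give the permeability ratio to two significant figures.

Let α = P_Na/P_K. GHK: Vm = 61.7·log₁₀[(Kₒ + α·Naₒ)/(Kᵢ + α·Naᵢ)].
10^(Vm/61.7) = 10^(-58.5/61.7) = 0.11268
So 0.11268·(Kᵢ + α·Naᵢ) = Kₒ + α·Naₒ → α = (0.11268·128.0 − 5.53) / (111.0 − 0.11268·14.6)
α = (14.42 − 5.53) / (111.0 − 1.645) = 8.894/109.4 = 0.08133

0.081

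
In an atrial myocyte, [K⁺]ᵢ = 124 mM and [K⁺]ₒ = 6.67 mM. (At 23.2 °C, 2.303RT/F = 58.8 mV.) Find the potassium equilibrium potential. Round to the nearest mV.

E = (58.8/z) · log₁₀([K⁺]_out/[K⁺]_in) with z = +1.
= (58.8/1) · log₁₀(6.67/124) = 58.80 · log₁₀(0.05379)
= 58.80 · (-1.2693) = -74.63 mV

-75 mV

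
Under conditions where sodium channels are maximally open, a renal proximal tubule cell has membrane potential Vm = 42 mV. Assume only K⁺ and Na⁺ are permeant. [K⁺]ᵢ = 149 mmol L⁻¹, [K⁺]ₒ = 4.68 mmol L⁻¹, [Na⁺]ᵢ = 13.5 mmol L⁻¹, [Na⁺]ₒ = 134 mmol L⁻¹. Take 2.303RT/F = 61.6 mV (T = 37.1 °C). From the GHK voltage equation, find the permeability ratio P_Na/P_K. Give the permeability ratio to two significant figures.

Let α = P_Na/P_K. GHK: Vm = 61.6·log₁₀[(Kₒ + α·Naₒ)/(Kᵢ + α·Naᵢ)].
10^(Vm/61.6) = 10^(42.0/61.6) = 4.8064
So 4.8064·(Kᵢ + α·Naᵢ) = Kₒ + α·Naₒ → α = (4.8064·149.0 − 4.68) / (134.0 − 4.8064·13.5)
α = (716.2 − 4.68) / (134.0 − 64.89) = 711.5/69.11 = 10.29

10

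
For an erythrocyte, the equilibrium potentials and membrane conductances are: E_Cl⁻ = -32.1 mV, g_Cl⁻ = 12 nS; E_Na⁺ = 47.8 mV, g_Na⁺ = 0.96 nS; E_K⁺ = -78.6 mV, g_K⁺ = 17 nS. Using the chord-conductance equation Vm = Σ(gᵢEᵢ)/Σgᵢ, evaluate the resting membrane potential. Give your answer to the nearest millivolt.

-56 mV

Σ gᵢEᵢ = 12·(-32.1) + 0.96·(47.8) + 17·(-78.6) = -1675.51
Σ gᵢ = 12 + 0.96 + 17 = 29.96
Vm = -1675.51 / 29.96 = -55.92 mV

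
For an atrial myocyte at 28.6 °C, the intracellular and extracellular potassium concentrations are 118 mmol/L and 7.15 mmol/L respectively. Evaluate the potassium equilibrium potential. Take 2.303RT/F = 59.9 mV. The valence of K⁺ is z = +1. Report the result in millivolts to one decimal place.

-72.9 mV

E = (59.9/z) · log₁₀([K⁺]_out/[K⁺]_in) with z = +1.
= (59.9/1) · log₁₀(7.15/118) = 59.90 · log₁₀(0.06059)
= 59.90 · (-1.2176) = -72.93 mV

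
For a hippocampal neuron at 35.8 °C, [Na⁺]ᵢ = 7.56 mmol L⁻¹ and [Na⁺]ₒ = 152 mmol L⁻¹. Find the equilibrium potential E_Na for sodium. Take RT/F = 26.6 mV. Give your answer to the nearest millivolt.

80 mV

E = (26.6/z) · ln([Na⁺]_out/[Na⁺]_in) with z = +1.
= (26.6/1) · ln(152/7.56) = 26.60 · ln(20.11)
= 26.60 · (3.0010) = 79.83 mV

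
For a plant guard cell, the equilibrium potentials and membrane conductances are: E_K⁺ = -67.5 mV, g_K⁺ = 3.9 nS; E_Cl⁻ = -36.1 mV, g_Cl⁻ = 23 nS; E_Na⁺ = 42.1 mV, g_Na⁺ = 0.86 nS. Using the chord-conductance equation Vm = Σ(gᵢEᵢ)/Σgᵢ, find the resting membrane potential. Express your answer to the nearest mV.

-38 mV

Σ gᵢEᵢ = 3.9·(-67.5) + 23·(-36.1) + 0.86·(42.1) = -1057.34
Σ gᵢ = 3.9 + 23 + 0.86 = 27.76
Vm = -1057.34 / 27.76 = -38.09 mV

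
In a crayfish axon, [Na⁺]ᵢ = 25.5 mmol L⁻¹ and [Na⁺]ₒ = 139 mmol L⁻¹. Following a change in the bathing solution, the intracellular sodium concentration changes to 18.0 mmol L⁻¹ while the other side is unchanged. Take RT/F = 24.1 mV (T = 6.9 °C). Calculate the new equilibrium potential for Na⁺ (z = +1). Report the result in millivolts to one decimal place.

49.3 mV

After the shift: [Na⁺]_out = 139, [Na⁺]_in = 18.0 mmol L⁻¹.
E_new = (24.1/1)·ln(139/18.0) = 24.10 · (2.0441) = 49.26 mV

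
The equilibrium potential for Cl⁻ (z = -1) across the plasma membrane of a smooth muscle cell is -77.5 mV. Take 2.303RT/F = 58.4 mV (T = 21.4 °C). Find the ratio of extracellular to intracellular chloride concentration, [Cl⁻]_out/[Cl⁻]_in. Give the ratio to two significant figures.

21

log₁₀([out]/[in]) = E·z/(58.4) = -77.5 × -1 / 58.4 = 1.3271
[out]/[in] = 10^(1.3271) = 21.24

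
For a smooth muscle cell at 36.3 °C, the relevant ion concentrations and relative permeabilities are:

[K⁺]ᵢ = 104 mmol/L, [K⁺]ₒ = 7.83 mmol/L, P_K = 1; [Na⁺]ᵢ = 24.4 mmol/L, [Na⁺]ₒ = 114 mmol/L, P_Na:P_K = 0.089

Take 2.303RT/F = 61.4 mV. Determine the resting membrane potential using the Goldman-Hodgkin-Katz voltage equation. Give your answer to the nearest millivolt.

-47 mV

Vm = 61.4 · log₁₀[(Σ P·[cation]ₒ + Σ P·[anion]ᵢ) / (Σ P·[cation]ᵢ + Σ P·[anion]ₒ)]
Numerator = 1×7.83 + 0.089×114 = 17.98
Denominator = 1×104 + 0.089×24.4 = 106.2
Vm = 61.4 · log₁₀(0.16931) = 61.4 × (-0.7713) = -47.36 mV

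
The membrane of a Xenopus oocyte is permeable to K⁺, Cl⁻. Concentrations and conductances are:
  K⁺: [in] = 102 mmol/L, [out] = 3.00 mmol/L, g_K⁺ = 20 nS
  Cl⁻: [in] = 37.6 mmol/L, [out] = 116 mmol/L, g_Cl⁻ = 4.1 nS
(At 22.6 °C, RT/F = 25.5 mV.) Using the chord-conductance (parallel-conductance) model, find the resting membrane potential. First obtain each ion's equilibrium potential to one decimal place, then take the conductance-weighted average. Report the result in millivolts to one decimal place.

E_K⁺ = (25.5/1)·ln(3.00/102) = -89.9 mV
E_Cl⁻ = (25.5/-1)·ln(116/37.6) = -28.7 mV
Vm = (Σ gᵢEᵢ)/(Σ gᵢ) = (20·-89.9 + 4.1·-28.7) / (20 + 4.1)
= -1915.67 / 24.1 = -79.49 mV

-79.5 mV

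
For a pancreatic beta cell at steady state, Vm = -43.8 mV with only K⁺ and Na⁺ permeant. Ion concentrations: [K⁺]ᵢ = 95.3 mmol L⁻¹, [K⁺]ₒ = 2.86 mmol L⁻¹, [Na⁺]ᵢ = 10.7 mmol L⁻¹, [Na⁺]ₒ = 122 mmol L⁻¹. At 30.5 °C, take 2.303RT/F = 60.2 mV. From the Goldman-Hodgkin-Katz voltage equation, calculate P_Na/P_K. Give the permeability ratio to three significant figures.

Let α = P_Na/P_K. GHK: Vm = 60.2·log₁₀[(Kₒ + α·Naₒ)/(Kᵢ + α·Naᵢ)].
10^(Vm/60.2) = 10^(-43.8/60.2) = 0.18725
So 0.18725·(Kᵢ + α·Naᵢ) = Kₒ + α·Naₒ → α = (0.18725·95.3 − 2.86) / (122.0 − 0.18725·10.7)
α = (17.85 − 2.86) / (122.0 − 2.004) = 14.99/120 = 0.1249

0.125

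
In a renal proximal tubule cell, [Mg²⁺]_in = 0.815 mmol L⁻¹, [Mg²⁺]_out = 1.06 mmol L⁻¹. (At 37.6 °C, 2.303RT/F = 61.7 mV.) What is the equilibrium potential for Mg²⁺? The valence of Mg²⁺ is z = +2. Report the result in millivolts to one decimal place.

3.5 mV

E = (61.7/z) · log₁₀([Mg²⁺]_out/[Mg²⁺]_in) with z = +2.
= (61.7/2) · log₁₀(1.06/0.815) = 30.85 · log₁₀(1.301)
= 30.85 · (0.1141) = 3.52 mV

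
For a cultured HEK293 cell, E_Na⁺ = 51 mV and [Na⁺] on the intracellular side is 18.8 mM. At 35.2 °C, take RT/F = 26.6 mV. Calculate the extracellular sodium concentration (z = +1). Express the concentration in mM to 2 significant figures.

130 mM

Nernst: E = (26.6/1) · ln([out]/[in]), so ln([out]/[in]) = 51.0 × 1 / 26.6 = 1.9173.
[out]/[in] = e^(1.9173) = 6.803.
[out] = 6.803 × 18.8 = 127.9 mM.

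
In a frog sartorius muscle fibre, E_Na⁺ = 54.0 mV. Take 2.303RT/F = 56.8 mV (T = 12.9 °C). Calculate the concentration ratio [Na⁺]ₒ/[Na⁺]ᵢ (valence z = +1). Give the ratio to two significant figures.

8.9

log₁₀([out]/[in]) = E·z/(56.8) = 54.0 × 1 / 56.8 = 0.9507
[out]/[in] = 10^(0.9507) = 8.927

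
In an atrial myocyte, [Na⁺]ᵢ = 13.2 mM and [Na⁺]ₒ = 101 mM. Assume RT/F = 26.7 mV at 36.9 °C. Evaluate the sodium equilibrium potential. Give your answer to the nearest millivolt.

E = (26.7/z) · ln([Na⁺]_out/[Na⁺]_in) with z = +1.
= (26.7/1) · ln(101/13.2) = 26.70 · ln(7.652)
= 26.70 · (2.0349) = 54.33 mV

54 mV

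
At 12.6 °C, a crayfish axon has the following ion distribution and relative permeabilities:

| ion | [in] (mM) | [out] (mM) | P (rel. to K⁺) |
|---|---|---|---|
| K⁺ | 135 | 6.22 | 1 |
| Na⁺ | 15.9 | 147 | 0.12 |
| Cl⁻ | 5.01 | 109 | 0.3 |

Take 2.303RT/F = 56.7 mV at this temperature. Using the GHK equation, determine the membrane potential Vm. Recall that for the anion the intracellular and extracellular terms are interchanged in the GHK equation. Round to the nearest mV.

Vm = 56.7 · log₁₀[(Σ P·[cation]ₒ + Σ P·[anion]ᵢ) / (Σ P·[cation]ᵢ + Σ P·[anion]ₒ)]
Numerator = 1×6.22 + 0.12×147 + 0.3×5.01 = 25.36
Denominator = 1×135 + 0.12×15.9 + 0.3×109 = 169.6
Vm = 56.7 · log₁₀(0.14954) = 56.7 × (-0.8252) = -46.79 mV

-47 mV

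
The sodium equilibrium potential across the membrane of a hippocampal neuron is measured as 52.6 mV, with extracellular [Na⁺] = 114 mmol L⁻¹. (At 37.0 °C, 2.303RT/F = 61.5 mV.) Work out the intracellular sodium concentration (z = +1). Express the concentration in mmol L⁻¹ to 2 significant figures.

Nernst: E = (61.5/1) · log₁₀([out]/[in]), so log₁₀([out]/[in]) = 52.6 × 1 / 61.5 = 0.8553.
[out]/[in] = 10^(0.8553) = 7.166.
[in] = 114 / 7.166 = 15.91 mmol L⁻¹.

16 mmol L⁻¹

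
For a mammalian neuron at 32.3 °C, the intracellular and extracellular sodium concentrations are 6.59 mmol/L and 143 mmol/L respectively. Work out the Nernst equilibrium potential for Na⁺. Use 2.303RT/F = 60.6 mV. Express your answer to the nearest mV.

81 mV

E = (60.6/z) · log₁₀([Na⁺]_out/[Na⁺]_in) with z = +1.
= (60.6/1) · log₁₀(143/6.59) = 60.60 · log₁₀(21.7)
= 60.60 · (1.3365) = 80.99 mV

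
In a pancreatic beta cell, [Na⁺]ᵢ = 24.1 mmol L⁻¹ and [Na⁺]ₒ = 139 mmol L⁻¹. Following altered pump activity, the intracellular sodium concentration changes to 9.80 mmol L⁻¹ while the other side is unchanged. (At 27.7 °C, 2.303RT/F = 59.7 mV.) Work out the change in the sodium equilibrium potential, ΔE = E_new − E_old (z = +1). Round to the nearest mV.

E_old = (59.7/1)·log₁₀(139/24.1) = 45.43 mV
E_new = (59.7/1)·log₁₀(139/9.80) = 68.76 mV
ΔE = 68.76 − (45.43) = 23.33 mV

23 mV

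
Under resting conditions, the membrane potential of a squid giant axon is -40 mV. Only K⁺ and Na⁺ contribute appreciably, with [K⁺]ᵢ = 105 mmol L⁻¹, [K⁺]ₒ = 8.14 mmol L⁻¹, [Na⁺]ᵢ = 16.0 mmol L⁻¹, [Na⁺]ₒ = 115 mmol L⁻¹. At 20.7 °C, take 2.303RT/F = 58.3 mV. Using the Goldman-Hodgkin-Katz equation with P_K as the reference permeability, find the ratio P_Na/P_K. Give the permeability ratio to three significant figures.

Let α = P_Na/P_K. GHK: Vm = 58.3·log₁₀[(Kₒ + α·Naₒ)/(Kᵢ + α·Naᵢ)].
10^(Vm/58.3) = 10^(-40.0/58.3) = 0.20601
So 0.20601·(Kᵢ + α·Naᵢ) = Kₒ + α·Naₒ → α = (0.20601·105.0 − 8.14) / (115.0 − 0.20601·16.0)
α = (21.63 − 8.14) / (115.0 − 3.296) = 13.49/111.7 = 0.1208

0.121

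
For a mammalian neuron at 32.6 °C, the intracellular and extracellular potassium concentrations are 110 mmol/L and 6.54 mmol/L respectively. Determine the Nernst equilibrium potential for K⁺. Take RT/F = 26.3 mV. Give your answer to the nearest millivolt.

E = (26.3/z) · ln([K⁺]_out/[K⁺]_in) with z = +1.
= (26.3/1) · ln(6.54/110) = 26.30 · ln(0.05945)
= 26.30 · (-2.8225) = -74.23 mV

-74 mV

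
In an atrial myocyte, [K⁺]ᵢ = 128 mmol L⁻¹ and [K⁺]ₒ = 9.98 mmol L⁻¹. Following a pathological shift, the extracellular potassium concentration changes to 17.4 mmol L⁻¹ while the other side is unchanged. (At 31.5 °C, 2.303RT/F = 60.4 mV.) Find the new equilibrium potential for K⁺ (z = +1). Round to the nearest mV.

After the shift: [K⁺]_out = 17.4, [K⁺]_in = 128 mmol L⁻¹.
E_new = (60.4/1)·log₁₀(17.4/128) = 60.40 · (-0.8667) = -52.35 mV

-52 mV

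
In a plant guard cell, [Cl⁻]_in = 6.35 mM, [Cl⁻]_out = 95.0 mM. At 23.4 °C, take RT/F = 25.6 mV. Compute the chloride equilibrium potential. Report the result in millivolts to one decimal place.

E = (25.6/z) · ln([Cl⁻]_out/[Cl⁻]_in) with z = -1.
For an anion, dividing by z = -1 reverses the sign.
= (25.6/-1) · ln(95.0/6.35) = -25.60 · ln(14.96)
= -25.60 · (2.7054) = -69.26 mV

-69.3 mV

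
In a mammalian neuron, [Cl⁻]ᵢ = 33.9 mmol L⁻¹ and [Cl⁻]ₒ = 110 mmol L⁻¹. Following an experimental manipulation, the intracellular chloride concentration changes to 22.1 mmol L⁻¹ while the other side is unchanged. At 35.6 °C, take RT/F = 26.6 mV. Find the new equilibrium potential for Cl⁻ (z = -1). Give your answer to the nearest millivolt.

-43 mV

After the shift: [Cl⁻]_out = 110, [Cl⁻]_in = 22.1 mmol L⁻¹.
E_new = (26.6/-1)·ln(110/22.1) = -26.60 · (1.6049) = -42.69 mV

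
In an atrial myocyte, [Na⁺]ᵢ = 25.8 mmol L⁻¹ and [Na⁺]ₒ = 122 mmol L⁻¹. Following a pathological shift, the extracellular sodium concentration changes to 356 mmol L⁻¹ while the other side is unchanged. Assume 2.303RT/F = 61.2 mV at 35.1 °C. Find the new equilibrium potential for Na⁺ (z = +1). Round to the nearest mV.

70 mV

After the shift: [Na⁺]_out = 356, [Na⁺]_in = 25.8 mmol L⁻¹.
E_new = (61.2/1)·log₁₀(356/25.8) = 61.20 · (1.1398) = 69.76 mV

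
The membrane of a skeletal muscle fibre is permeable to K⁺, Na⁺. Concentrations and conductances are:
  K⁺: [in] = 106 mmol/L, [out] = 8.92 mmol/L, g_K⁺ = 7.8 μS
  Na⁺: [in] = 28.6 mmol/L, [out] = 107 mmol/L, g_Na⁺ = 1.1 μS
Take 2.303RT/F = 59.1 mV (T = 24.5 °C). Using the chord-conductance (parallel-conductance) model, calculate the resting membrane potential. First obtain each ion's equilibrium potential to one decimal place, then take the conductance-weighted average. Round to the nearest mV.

E_K⁺ = (59.1/1)·log₁₀(8.92/106) = -63.5 mV
E_Na⁺ = (59.1/1)·log₁₀(107/28.6) = 33.9 mV
Vm = (Σ gᵢEᵢ)/(Σ gᵢ) = (7.8·-63.5 + 1.1·33.9) / (7.8 + 1.1)
= -458.01 / 8.9 = -51.46 mV

-51 mV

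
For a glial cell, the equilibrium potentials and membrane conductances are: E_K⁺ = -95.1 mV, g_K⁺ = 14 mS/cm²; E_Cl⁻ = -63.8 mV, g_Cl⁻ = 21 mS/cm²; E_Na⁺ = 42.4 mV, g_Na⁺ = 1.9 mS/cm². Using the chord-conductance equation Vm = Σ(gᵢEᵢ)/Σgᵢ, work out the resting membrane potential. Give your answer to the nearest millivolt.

Σ gᵢEᵢ = 14·(-95.1) + 21·(-63.8) + 1.9·(42.4) = -2590.64
Σ gᵢ = 14 + 21 + 1.9 = 36.9
Vm = -2590.64 / 36.9 = -70.21 mV

-70 mV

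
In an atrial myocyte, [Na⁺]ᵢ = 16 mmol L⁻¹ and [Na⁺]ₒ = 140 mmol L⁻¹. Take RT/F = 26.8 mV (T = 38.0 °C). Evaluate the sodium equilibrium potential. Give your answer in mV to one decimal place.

E = (26.8/z) · ln([Na⁺]_out/[Na⁺]_in) with z = +1.
= (26.8/1) · ln(140/16) = 26.80 · ln(8.75)
= 26.80 · (2.1691) = 58.13 mV

58.1 mV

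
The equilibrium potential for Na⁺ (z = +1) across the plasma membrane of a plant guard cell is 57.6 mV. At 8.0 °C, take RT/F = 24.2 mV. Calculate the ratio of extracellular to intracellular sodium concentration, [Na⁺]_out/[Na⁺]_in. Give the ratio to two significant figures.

ln([out]/[in]) = E·z/(24.2) = 57.6 × 1 / 24.2 = 2.3802
[out]/[in] = e^(2.3802) = 10.81

11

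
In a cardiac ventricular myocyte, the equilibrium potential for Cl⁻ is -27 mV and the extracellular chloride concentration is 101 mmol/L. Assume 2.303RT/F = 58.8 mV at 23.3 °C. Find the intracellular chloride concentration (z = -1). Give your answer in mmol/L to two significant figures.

35 mmol/L

Nernst: E = (58.8/-1) · log₁₀([out]/[in]), so log₁₀([out]/[in]) = -27.0 × -1 / 58.8 = 0.4592.
[out]/[in] = 10^(0.4592) = 2.879.
[in] = 101 / 2.879 = 35.09 mmol/L.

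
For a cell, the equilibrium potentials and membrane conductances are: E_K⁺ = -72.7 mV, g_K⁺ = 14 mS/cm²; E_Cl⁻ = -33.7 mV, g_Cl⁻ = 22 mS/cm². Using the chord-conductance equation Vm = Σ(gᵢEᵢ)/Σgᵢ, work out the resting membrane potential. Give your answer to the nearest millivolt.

Σ gᵢEᵢ = 14·(-72.7) + 22·(-33.7) = -1759.20
Σ gᵢ = 14 + 22 = 36
Vm = -1759.20 / 36 = -48.87 mV

-49 mV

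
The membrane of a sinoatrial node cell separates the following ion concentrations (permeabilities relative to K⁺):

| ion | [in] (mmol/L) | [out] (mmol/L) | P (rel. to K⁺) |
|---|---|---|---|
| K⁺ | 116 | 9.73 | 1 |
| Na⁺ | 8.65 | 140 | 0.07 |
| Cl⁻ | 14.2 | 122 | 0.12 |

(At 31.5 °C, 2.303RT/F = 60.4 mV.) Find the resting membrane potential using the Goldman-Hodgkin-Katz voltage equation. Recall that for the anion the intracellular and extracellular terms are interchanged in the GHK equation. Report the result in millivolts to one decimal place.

Vm = 60.4 · log₁₀[(Σ P·[cation]ₒ + Σ P·[anion]ᵢ) / (Σ P·[cation]ᵢ + Σ P·[anion]ₒ)]
Numerator = 1×9.73 + 0.07×140 + 0.12×14.2 = 21.23
Denominator = 1×116 + 0.07×8.65 + 0.12×122 = 131.2
Vm = 60.4 · log₁₀(0.16179) = 60.4 × (-0.7911) = -47.78 mV

-47.8 mV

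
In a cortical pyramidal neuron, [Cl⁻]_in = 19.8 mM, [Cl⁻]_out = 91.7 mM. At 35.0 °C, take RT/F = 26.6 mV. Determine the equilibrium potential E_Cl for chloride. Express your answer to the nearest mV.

-41 mV

E = (26.6/z) · ln([Cl⁻]_out/[Cl⁻]_in) with z = -1.
For an anion, dividing by z = -1 reverses the sign.
= (26.6/-1) · ln(91.7/19.8) = -26.60 · ln(4.631)
= -26.60 · (1.5328) = -40.77 mV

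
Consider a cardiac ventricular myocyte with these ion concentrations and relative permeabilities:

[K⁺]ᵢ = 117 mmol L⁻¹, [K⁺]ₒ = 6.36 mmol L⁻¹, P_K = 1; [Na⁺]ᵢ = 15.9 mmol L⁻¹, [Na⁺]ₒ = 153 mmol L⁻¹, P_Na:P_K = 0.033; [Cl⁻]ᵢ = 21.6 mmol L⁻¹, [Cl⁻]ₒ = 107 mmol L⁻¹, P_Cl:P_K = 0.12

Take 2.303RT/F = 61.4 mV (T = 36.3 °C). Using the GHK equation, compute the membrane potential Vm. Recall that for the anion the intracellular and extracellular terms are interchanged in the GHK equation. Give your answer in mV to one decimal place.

-59.5 mV

Vm = 61.4 · log₁₀[(Σ P·[cation]ₒ + Σ P·[anion]ᵢ) / (Σ P·[cation]ᵢ + Σ P·[anion]ₒ)]
Numerator = 1×6.36 + 0.033×153 + 0.12×21.6 = 14
Denominator = 1×117 + 0.033×15.9 + 0.12×107 = 130.4
Vm = 61.4 · log₁₀(0.1074) = 61.4 × (-0.9690) = -59.50 mV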